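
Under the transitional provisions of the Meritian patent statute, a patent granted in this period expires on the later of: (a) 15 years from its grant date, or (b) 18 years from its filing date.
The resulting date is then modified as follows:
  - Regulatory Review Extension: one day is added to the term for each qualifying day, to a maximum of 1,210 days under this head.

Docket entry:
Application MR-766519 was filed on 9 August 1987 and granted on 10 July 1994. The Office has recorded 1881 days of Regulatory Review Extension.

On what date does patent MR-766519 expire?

2012-11-01

(a) grant + 15 years → 10 July 2009.
(b) filing + 18 years → 9 August 2005.
Later of the two: 10 July 2009.
Regulatory Review Extension: 1881 days claimed exceeds the 1210-day cap, so +1210 days → 1 November 2012.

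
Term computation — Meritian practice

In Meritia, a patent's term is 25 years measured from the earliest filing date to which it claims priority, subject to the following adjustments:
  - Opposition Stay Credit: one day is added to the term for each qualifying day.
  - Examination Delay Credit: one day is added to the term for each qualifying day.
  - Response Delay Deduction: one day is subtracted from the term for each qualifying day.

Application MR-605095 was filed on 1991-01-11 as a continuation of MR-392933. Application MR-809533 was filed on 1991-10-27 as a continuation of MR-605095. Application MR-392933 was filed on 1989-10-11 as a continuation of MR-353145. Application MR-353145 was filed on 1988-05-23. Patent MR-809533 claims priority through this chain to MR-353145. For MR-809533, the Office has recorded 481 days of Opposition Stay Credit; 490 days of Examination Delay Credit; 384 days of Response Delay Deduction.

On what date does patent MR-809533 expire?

December 31, 2014

Earliest priority filing: 23 May 1988.
Base term: 23 May 1988 + 25 years → 23 May 2013.
Opposition Stay Credit: +481 days → 16 September 2014.
Examination Delay Credit: +490 days → 19 January 2016.
Response Delay Deduction: −384 days → 31 December 2014.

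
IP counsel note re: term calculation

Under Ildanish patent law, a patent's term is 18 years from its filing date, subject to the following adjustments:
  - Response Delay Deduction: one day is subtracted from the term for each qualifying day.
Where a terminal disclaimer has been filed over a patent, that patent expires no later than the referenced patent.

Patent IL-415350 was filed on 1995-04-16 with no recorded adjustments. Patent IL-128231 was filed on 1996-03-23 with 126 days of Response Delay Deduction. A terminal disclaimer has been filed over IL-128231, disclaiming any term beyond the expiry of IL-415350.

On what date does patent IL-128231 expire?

April 16, 2013

Natural term of IL-128231:
  Base: filing + 18 years → 23 March 2014.
  Response Delay Deduction: −126 days → 17 November 2013.
Expiry of referenced patent IL-415350:
  Base: filing + 18 years → 16 April 2013.
Terminal disclaimer: IL-128231 expires on the earlier of 17 November 2013 and 16 April 2013.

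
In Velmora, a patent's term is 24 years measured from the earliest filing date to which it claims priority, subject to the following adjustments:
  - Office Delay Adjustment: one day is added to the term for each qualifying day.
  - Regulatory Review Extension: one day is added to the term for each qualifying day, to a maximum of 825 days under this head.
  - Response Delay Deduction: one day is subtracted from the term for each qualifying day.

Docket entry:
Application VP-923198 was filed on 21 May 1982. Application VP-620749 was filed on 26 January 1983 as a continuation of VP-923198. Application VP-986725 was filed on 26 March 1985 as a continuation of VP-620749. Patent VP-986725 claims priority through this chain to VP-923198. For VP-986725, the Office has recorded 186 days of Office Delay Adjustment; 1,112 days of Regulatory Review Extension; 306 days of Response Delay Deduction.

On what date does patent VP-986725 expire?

2008-04-25

Earliest priority filing: 21 May 1982.
Base term: 21 May 1982 + 24 years → 21 May 2006.
Office Delay Adjustment: +186 days → 23 November 2006.
Regulatory Review Extension: 1112 days claimed exceeds the 825-day cap, so +825 days → 25 February 2009.
Response Delay Deduction: −306 days → 25 April 2008.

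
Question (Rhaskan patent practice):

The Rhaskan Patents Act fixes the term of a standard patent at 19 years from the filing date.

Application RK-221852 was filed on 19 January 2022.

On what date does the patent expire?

2041-01-19

Filing date + 19 years → 19 January 2041.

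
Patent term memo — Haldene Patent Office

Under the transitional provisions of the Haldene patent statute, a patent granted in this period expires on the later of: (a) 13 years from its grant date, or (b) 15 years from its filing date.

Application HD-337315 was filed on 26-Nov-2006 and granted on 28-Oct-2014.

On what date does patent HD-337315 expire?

(a) grant + 13 years → 28 October 2027.
(b) filing + 15 years → 26 November 2021.
Later of the two: 28 October 2027.

2027-10-28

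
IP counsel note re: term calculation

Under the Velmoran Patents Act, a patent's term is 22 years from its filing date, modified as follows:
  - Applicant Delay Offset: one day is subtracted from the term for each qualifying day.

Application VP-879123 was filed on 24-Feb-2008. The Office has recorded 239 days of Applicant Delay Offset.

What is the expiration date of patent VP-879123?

2029-06-30

Base term: filing date + 22 years → 24 February 2030.
Applicant Delay Offset: −239 days → 30 June 2029.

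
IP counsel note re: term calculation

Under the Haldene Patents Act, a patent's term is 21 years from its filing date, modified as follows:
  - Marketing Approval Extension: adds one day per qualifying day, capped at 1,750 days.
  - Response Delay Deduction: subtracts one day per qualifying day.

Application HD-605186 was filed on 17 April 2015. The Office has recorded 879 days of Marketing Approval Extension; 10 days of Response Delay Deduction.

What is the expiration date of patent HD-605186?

Base term: filing date + 21 years → 17 April 2036.
Marketing Approval Extension: 879 days (within the 1750-day cap) → +879 days → 13 September 2038.
Response Delay Deduction: −10 days → 3 September 2038.

2038-09-03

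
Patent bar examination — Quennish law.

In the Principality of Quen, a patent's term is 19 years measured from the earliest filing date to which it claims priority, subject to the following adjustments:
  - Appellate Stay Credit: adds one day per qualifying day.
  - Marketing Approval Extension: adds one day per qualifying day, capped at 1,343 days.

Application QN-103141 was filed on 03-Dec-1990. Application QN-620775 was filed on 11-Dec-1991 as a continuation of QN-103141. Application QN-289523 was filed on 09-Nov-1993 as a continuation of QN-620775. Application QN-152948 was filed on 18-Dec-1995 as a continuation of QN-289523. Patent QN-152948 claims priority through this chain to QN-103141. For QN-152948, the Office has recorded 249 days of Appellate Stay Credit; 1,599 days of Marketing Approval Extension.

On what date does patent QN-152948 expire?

Earliest priority filing: 3 December 1990.
Base term: 3 December 1990 + 19 years → 3 December 2009.
Appellate Stay Credit: +249 days → 9 August 2010.
Marketing Approval Extension: 1599 days claimed exceeds the 1343-day cap, so +1343 days → 13 April 2014.

April 13, 2014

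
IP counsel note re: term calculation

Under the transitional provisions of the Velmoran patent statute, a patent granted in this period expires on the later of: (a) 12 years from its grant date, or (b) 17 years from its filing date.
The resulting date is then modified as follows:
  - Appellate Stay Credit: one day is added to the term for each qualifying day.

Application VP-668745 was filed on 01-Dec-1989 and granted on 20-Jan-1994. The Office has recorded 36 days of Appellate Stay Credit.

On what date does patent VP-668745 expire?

(a) grant + 12 years → 20 January 2006.
(b) filing + 17 years → 1 December 2006.
Later of the two: 1 December 2006.
Appellate Stay Credit: +36 days → 6 January 2007.

January 6, 2007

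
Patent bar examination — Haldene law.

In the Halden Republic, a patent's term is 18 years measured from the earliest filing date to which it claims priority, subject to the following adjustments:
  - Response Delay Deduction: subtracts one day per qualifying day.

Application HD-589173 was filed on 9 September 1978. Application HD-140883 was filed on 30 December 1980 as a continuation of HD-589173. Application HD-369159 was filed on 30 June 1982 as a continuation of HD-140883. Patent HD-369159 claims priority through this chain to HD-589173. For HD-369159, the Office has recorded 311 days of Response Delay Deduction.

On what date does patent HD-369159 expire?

Earliest priority filing: 9 September 1978.
Base term: 9 September 1978 + 18 years → 9 September 1996.
Response Delay Deduction: −311 days → 3 November 1995.

November 3, 1995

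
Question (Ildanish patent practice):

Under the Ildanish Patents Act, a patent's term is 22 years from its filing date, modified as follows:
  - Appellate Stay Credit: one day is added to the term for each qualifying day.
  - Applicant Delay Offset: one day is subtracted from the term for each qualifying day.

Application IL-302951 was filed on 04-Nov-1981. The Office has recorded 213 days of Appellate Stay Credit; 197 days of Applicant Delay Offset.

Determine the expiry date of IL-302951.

Base term: filing date + 22 years → 4 November 2003.
Appellate Stay Credit: +213 days → 4 June 2004.
Applicant Delay Offset: −197 days → 20 November 2003.

November 20, 2003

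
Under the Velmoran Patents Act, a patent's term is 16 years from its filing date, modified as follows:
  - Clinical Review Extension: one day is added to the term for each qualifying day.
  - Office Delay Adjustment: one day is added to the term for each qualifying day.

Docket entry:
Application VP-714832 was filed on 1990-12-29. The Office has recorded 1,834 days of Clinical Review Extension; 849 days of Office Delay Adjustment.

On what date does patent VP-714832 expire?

May 4, 2014

Base term: filing date + 16 years → 29 December 2006.
Clinical Review Extension: +1834 days → 6 January 2012.
Office Delay Adjustment: +849 days → 4 May 2014.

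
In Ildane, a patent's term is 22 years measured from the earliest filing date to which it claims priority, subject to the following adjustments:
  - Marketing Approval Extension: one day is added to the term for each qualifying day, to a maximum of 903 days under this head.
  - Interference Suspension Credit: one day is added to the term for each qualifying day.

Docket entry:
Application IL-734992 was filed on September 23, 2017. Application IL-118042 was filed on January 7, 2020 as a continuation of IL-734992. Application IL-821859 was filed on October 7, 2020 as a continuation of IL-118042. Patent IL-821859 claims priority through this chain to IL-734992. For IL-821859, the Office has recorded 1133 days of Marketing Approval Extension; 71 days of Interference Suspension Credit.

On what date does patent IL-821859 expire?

Earliest priority filing: 23 September 2017.
Base term: 23 September 2017 + 22 years → 23 September 2039.
Marketing Approval Extension: 1133 days claimed exceeds the 903-day cap, so +903 days → 14 March 2042.
Interference Suspension Credit: +71 days → 24 May 2042.

2042-05-24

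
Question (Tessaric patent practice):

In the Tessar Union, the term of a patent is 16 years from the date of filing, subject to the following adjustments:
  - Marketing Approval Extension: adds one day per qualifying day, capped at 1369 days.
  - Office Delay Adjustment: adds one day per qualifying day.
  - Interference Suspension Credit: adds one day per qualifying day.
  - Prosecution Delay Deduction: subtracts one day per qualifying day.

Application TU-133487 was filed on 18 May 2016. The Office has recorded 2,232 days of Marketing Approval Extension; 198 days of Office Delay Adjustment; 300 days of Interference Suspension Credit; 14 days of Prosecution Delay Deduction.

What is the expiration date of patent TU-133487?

Base term: filing date + 16 years → 18 May 2032.
Marketing Approval Extension: 2232 days claimed exceeds the 1369-day cap, so +1369 days → 16 February 2036.
Office Delay Adjustment: +198 days → 1 September 2036.
Interference Suspension Credit: +300 days → 28 June 2037.
Prosecution Delay Deduction: −14 days → 14 June 2037.

June 14, 2037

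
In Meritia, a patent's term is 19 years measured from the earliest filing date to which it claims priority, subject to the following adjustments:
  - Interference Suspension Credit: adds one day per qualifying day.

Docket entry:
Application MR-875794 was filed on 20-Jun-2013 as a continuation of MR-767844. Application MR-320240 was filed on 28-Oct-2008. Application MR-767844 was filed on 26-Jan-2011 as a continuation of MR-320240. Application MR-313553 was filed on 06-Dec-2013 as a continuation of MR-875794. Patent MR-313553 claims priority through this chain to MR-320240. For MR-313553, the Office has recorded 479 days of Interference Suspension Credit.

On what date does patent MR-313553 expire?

2029-02-18

Earliest priority filing: 28 October 2008.
Base term: 28 October 2008 + 19 years → 28 October 2027.
Interference Suspension Credit: +479 days → 18 February 2029.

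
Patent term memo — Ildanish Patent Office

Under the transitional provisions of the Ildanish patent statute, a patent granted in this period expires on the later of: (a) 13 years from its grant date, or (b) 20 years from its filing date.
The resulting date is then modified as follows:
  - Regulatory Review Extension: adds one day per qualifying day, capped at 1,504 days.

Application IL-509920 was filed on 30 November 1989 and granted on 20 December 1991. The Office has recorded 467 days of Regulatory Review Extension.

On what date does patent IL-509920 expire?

2011-03-12

(a) grant + 13 years → 20 December 2004.
(b) filing + 20 years → 30 November 2009.
Later of the two: 30 November 2009.
Regulatory Review Extension: 467 days (within the 1504-day cap) → +467 days → 12 March 2011.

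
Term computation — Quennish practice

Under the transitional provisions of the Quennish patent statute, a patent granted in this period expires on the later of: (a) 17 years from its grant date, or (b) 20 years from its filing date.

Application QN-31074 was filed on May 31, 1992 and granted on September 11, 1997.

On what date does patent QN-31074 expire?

September 11, 2014

(a) grant + 17 years → 11 September 2014.
(b) filing + 20 years → 31 May 2012.
Later of the two: 11 September 2014.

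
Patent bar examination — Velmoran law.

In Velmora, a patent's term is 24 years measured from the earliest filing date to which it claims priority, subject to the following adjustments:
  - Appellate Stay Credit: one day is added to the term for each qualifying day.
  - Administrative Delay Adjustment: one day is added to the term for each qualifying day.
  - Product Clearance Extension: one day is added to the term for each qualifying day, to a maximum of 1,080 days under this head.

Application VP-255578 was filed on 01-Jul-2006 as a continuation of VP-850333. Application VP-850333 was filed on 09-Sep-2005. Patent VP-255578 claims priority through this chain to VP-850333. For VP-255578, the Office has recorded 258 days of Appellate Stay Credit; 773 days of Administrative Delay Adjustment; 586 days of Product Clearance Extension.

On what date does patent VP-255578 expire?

Earliest priority filing: 9 September 2005.
Base term: 9 September 2005 + 24 years → 9 September 2029.
Appellate Stay Credit: +258 days → 25 May 2030.
Administrative Delay Adjustment: +773 days → 6 July 2032.
Product Clearance Extension: 586 days (within the 1080-day cap) → +586 days → 12 February 2034.

2034-02-12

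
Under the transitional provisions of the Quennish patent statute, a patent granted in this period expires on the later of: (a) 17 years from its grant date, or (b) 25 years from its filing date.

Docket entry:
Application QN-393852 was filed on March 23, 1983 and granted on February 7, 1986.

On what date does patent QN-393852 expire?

March 23, 2008

(a) grant + 17 years → 7 February 2003.
(b) filing + 25 years → 23 March 2008.
Later of the two: 23 March 2008.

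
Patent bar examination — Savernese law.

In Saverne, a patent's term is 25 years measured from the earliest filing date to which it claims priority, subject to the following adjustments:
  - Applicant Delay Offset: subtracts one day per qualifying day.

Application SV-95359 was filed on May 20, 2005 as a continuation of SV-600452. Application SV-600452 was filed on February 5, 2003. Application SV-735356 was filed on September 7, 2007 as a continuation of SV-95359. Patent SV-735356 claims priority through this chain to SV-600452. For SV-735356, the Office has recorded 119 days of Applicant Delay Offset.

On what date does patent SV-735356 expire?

2027-10-09

Earliest priority filing: 5 February 2003.
Base term: 5 February 2003 + 25 years → 5 February 2028.
Applicant Delay Offset: −119 days → 9 October 2027.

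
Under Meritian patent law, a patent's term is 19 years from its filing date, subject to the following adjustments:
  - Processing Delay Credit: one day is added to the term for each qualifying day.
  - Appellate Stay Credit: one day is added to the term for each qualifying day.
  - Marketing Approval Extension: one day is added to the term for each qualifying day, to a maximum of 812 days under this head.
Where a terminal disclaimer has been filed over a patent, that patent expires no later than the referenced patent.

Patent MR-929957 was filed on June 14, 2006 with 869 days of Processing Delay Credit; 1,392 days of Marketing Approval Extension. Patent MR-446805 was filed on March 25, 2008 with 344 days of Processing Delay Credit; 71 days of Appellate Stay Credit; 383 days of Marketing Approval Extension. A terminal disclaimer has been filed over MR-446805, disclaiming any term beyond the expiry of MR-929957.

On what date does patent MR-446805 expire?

2029-05-31

Natural term of MR-446805:
  Base: filing + 19 years → 25 March 2027.
  Processing Delay Credit: +344 days → 3 March 2028.
  Appellate Stay Credit: +71 days → 13 May 2028.
  Marketing Approval Extension: 383 days (within the 812-day cap) → +383 days → 31 May 2029.
Expiry of referenced patent MR-929957:
  Base: filing + 19 years → 14 June 2025.
  Processing Delay Credit: +869 days → 31 October 2027.
  Marketing Approval Extension: 1392 days claimed exceeds the 812-day cap, so +812 days → 20 January 2030.
Terminal disclaimer: MR-446805 expires on the earlier of 31 May 2029 and 20 January 2030.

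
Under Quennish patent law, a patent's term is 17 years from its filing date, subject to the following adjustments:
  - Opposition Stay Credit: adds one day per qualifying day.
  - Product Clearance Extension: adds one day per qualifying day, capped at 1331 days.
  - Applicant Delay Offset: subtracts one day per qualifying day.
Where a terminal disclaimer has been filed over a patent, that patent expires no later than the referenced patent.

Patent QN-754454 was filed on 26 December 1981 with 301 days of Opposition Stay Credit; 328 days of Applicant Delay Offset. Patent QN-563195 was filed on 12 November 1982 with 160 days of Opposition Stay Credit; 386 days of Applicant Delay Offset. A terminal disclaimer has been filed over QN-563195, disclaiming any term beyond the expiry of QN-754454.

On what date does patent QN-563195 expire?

Natural term of QN-563195:
  Base: filing + 17 years → 12 November 1999.
  Opposition Stay Credit: +160 days → 20 April 2000.
  Applicant Delay Offset: −386 days → 31 March 1999.
Expiry of referenced patent QN-754454:
  Base: filing + 17 years → 26 December 1998.
  Opposition Stay Credit: +301 days → 23 October 1999.
  Applicant Delay Offset: −328 days → 29 November 1998.
Terminal disclaimer: QN-563195 expires on the earlier of 31 March 1999 and 29 November 1998.

1998-11-29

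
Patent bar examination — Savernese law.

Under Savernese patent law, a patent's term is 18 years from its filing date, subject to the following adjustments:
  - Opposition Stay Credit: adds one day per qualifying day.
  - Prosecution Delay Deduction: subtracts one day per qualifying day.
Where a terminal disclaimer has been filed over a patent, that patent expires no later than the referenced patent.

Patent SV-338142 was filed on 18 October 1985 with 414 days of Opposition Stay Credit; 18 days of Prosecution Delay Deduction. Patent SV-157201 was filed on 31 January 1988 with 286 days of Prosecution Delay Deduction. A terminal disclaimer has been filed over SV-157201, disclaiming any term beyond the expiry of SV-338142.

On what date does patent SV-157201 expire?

2004-11-17

Natural term of SV-157201:
  Base: filing + 18 years → 31 January 2006.
  Prosecution Delay Deduction: −286 days → 20 April 2005.
Expiry of referenced patent SV-338142:
  Base: filing + 18 years → 18 October 2003.
  Opposition Stay Credit: +414 days → 5 December 2004.
  Prosecution Delay Deduction: −18 days → 17 November 2004.
Terminal disclaimer: SV-157201 expires on the earlier of 20 April 2005 and 17 November 2004.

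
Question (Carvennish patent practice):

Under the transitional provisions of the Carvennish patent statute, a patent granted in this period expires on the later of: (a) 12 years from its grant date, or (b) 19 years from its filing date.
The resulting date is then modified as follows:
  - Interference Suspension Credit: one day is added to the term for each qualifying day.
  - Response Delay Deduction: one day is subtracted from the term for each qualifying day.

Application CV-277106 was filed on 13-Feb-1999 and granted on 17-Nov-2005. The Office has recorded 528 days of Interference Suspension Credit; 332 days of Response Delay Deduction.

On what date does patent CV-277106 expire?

(a) grant + 12 years → 17 November 2017.
(b) filing + 19 years → 13 February 2018.
Later of the two: 13 February 2018.
Interference Suspension Credit: +528 days → 26 July 2019.
Response Delay Deduction: −332 days → 28 August 2018.

August 28, 2018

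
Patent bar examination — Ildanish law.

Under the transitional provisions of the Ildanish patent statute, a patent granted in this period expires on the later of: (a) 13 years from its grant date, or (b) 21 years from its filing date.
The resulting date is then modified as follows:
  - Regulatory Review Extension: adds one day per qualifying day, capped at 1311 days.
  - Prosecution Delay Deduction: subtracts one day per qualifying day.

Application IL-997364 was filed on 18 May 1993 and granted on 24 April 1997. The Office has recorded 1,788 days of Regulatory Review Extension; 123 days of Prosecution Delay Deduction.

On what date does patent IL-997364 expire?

(a) grant + 13 years → 24 April 2010.
(b) filing + 21 years → 18 May 2014.
Later of the two: 18 May 2014.
Regulatory Review Extension: 1788 days claimed exceeds the 1311-day cap, so +1311 days → 19 December 2017.
Prosecution Delay Deduction: −123 days → 18 August 2017.

August 18, 2017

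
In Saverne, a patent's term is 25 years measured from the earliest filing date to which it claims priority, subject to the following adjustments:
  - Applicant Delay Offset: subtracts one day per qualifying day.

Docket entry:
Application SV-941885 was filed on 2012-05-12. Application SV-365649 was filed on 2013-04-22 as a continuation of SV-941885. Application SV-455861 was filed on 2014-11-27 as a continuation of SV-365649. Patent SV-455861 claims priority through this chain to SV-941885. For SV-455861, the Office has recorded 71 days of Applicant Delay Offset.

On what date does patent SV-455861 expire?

Earliest priority filing: 12 May 2012.
Base term: 12 May 2012 + 25 years → 12 May 2037.
Applicant Delay Offset: −71 days → 2 March 2037.

2037-03-02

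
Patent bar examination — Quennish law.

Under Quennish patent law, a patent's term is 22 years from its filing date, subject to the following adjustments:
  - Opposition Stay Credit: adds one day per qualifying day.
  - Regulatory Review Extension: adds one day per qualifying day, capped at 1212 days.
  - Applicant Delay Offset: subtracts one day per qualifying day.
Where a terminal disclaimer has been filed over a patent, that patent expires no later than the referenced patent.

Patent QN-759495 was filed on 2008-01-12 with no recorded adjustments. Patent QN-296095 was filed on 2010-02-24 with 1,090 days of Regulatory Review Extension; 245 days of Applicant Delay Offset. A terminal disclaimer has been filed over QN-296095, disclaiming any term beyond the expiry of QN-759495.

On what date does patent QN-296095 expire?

Natural term of QN-296095:
  Base: filing + 22 years → 24 February 2032.
  Regulatory Review Extension: 1090 days (within the 1212-day cap) → +1090 days → 18 February 2035.
  Applicant Delay Offset: −245 days → 18 June 2034.
Expiry of referenced patent QN-759495:
  Base: filing + 22 years → 12 January 2030.
Terminal disclaimer: QN-296095 expires on the earlier of 18 June 2034 and 12 January 2030.

2030-01-12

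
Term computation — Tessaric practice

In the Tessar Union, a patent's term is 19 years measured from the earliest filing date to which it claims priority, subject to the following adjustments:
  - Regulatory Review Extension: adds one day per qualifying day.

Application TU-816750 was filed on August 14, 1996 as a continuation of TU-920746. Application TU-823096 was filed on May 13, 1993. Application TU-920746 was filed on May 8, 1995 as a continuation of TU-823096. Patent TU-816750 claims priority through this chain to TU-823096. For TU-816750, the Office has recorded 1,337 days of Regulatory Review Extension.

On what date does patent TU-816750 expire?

January 10, 2016

Earliest priority filing: 13 May 1993.
Base term: 13 May 1993 + 19 years → 13 May 2012.
Regulatory Review Extension: +1337 days → 10 January 2016.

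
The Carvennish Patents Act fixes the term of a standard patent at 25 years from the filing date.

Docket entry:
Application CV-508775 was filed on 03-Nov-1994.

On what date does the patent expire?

Filing date + 25 years → 3 November 2019.

2019-11-03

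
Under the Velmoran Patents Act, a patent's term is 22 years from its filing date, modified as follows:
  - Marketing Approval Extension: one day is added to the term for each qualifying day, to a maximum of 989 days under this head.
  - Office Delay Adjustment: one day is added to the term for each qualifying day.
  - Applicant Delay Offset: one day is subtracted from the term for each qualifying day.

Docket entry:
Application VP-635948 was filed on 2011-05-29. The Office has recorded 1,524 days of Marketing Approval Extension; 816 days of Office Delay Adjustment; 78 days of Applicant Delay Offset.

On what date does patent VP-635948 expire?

2038-02-19

Base term: filing date + 22 years → 29 May 2033.
Marketing Approval Extension: 1524 days claimed exceeds the 989-day cap, so +989 days → 12 February 2036.
Office Delay Adjustment: +816 days → 8 May 2038.
Applicant Delay Offset: −78 days → 19 February 2038.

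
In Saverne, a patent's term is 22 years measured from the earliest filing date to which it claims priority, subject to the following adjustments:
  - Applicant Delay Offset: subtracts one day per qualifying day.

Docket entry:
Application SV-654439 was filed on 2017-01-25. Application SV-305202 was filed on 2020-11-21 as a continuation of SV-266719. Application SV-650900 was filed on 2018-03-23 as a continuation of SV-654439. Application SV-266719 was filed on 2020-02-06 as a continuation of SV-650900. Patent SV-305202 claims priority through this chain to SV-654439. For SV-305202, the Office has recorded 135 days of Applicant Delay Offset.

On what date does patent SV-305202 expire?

Earliest priority filing: 25 January 2017.
Base term: 25 January 2017 + 22 years → 25 January 2039.
Applicant Delay Offset: −135 days → 12 September 2038.

September 12, 2038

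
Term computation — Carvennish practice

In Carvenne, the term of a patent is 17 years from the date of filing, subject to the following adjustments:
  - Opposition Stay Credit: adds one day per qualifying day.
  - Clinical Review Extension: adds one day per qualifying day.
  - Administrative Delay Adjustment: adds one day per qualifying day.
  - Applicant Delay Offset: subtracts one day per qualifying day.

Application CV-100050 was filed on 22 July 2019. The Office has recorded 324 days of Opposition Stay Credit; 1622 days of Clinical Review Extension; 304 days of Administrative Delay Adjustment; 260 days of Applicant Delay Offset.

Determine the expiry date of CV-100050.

2042-01-02

Base term: filing date + 17 years → 22 July 2036.
Opposition Stay Credit: +324 days → 11 June 2037.
Clinical Review Extension: +1622 days → 19 November 2041.
Administrative Delay Adjustment: +304 days → 19 September 2042.
Applicant Delay Offset: −260 days → 2 January 2042.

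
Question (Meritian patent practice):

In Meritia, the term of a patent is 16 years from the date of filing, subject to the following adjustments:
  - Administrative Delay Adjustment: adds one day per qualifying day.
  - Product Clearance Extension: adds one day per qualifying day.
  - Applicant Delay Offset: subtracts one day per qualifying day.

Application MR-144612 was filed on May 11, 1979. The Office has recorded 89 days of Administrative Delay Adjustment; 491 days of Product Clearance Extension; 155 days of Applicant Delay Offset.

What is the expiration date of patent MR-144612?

Base term: filing date + 16 years → 11 May 1995.
Administrative Delay Adjustment: +89 days → 8 August 1995.
Product Clearance Extension: +491 days → 11 December 1996.
Applicant Delay Offset: −155 days → 9 July 1996.

1996-07-09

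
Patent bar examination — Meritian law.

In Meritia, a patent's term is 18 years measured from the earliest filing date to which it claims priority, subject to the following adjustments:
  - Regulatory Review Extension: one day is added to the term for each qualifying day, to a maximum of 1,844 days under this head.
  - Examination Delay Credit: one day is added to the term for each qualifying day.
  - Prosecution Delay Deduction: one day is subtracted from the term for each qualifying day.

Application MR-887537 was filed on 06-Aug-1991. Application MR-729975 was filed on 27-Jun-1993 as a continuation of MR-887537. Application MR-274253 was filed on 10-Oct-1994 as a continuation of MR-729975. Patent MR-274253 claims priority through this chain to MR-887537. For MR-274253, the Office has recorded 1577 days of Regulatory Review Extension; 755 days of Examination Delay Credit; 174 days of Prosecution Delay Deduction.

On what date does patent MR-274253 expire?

July 4, 2015

Earliest priority filing: 6 August 1991.
Base term: 6 August 1991 + 18 years → 6 August 2009.
Regulatory Review Extension: 1577 days (within the 1844-day cap) → +1577 days → 30 November 2013.
Examination Delay Credit: +755 days → 25 December 2015.
Prosecution Delay Deduction: −174 days → 4 July 2015.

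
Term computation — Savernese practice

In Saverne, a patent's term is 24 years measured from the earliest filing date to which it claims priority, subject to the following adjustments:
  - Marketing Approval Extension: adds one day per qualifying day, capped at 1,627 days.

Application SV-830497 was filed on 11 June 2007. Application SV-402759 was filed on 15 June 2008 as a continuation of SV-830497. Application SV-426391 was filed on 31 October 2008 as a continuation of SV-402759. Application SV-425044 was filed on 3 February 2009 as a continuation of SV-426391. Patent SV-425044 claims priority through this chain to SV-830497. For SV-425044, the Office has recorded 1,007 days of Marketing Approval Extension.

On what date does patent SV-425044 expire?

2034-03-14

Earliest priority filing: 11 June 2007.
Base term: 11 June 2007 + 24 years → 11 June 2031.
Marketing Approval Extension: 1007 days (within the 1627-day cap) → +1007 days → 14 March 2034.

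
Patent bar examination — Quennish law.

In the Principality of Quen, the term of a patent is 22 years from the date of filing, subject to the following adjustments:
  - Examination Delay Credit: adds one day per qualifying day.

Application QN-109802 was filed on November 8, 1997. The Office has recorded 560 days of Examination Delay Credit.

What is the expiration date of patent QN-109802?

Base term: filing date + 22 years → 8 November 2019.
Examination Delay Credit: +560 days → 21 May 2021.

May 21, 2021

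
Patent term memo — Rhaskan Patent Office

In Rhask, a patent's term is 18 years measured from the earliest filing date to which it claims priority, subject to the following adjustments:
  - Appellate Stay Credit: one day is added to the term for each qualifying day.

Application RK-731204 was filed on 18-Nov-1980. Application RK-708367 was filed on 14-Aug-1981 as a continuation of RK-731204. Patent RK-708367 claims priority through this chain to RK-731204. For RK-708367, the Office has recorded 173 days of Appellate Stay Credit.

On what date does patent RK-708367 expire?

Earliest priority filing: 18 November 1980.
Base term: 18 November 1980 + 18 years → 18 November 1998.
Appellate Stay Credit: +173 days → 10 May 1999.

1999-05-10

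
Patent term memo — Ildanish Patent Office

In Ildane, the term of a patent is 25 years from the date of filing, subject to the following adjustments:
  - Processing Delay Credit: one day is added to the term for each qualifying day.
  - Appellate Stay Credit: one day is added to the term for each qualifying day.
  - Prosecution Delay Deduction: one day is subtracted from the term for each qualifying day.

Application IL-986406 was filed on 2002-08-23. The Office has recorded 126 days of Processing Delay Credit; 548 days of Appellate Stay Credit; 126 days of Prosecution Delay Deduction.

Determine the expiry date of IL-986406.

Base term: filing date + 25 years → 23 August 2027.
Processing Delay Credit: +126 days → 27 December 2027.
Appellate Stay Credit: +548 days → 27 June 2029.
Prosecution Delay Deduction: −126 days → 21 February 2029.

2029-02-21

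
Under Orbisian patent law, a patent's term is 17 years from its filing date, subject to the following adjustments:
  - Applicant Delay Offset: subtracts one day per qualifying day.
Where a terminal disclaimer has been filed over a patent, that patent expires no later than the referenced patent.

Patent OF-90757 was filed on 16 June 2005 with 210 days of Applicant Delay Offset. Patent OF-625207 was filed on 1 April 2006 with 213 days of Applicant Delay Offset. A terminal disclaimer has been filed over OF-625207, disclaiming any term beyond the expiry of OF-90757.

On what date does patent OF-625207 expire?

November 18, 2021

Natural term of OF-625207:
  Base: filing + 17 years → 1 April 2023.
  Applicant Delay Offset: −213 days → 31 August 2022.
Expiry of referenced patent OF-90757:
  Base: filing + 17 years → 16 June 2022.
  Applicant Delay Offset: −210 days → 18 November 2021.
Terminal disclaimer: OF-625207 expires on the earlier of 31 August 2022 and 18 November 2021.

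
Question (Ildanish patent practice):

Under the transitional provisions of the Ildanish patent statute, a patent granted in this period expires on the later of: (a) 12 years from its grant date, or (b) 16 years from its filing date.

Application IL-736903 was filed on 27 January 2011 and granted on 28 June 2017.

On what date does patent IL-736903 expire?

June 28, 2029

(a) grant + 12 years → 28 June 2029.
(b) filing + 16 years → 27 January 2027.
Later of the two: 28 June 2029.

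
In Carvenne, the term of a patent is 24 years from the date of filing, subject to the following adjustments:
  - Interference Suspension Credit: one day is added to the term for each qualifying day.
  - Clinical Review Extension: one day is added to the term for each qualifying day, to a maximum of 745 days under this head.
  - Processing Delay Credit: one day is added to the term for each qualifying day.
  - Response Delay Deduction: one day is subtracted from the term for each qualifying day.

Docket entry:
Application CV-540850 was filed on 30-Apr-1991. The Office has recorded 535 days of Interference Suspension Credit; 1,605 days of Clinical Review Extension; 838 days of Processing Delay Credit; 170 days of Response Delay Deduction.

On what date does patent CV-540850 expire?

Base term: filing date + 24 years → 30 April 2015.
Interference Suspension Credit: +535 days → 16 October 2016.
Clinical Review Extension: 1605 days claimed exceeds the 745-day cap, so +745 days → 31 October 2018.
Processing Delay Credit: +838 days → 15 February 2021.
Response Delay Deduction: −170 days → 29 August 2020.

2020-08-29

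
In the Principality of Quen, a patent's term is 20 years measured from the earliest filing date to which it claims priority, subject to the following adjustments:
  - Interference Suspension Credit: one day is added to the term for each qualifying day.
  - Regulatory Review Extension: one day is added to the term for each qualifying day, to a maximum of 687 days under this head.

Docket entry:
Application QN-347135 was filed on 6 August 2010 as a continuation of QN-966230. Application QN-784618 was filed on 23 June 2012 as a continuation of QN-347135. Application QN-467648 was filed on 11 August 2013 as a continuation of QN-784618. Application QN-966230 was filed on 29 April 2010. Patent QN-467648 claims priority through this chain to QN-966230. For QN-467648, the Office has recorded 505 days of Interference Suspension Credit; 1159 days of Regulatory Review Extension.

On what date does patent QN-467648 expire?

Earliest priority filing: 29 April 2010.
Base term: 29 April 2010 + 20 years → 29 April 2030.
Interference Suspension Credit: +505 days → 16 September 2031.
Regulatory Review Extension: 1159 days claimed exceeds the 687-day cap, so +687 days → 3 August 2033.

August 3, 2033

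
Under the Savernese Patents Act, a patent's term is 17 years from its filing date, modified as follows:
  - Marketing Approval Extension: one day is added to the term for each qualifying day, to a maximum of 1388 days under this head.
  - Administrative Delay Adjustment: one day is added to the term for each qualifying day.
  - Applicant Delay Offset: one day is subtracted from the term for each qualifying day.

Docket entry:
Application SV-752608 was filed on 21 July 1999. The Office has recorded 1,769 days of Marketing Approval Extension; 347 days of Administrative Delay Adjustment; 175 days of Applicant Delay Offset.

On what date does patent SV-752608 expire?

2020-10-28

Base term: filing date + 17 years → 21 July 2016.
Marketing Approval Extension: 1769 days claimed exceeds the 1388-day cap, so +1388 days → 9 May 2020.
Administrative Delay Adjustment: +347 days → 21 April 2021.
Applicant Delay Offset: −175 days → 28 October 2020.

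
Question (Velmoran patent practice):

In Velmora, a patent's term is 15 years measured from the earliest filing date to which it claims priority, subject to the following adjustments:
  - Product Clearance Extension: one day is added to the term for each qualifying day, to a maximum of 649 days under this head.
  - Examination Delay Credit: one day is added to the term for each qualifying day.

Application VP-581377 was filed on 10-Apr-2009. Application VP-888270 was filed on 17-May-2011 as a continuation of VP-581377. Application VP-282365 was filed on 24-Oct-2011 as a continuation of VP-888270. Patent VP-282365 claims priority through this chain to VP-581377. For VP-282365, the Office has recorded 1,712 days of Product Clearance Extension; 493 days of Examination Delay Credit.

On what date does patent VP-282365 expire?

2027-05-27

Earliest priority filing: 10 April 2009.
Base term: 10 April 2009 + 15 years → 10 April 2024.
Product Clearance Extension: 1712 days claimed exceeds the 649-day cap, so +649 days → 19 January 2026.
Examination Delay Credit: +493 days → 27 May 2027.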